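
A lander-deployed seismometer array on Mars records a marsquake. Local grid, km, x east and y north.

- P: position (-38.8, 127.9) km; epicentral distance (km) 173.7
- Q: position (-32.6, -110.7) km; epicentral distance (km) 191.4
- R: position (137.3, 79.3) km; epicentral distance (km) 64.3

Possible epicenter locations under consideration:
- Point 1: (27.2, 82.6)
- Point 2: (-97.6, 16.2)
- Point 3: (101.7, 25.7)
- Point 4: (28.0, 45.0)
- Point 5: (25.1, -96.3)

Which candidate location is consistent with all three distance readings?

For each candidate, compare |candidate − station| to the reported distance:
Point 1: residuals P 93.6, Q 10.9, R 45.8 → max 93.6 km
Point 2: residuals P 47.5, Q 48.8, R 178.9 → max 178.9 km
Point 3: residuals P 0.0, Q 0.0, R 0.0 → max 0.0 km
Point 4: residuals P 67.2, Q 24.3, R 50.3 → max 67.2 km
Point 5: residuals P 59.4, Q 131.9, R 144.1 → max 144.1 km
Only Point 3 has all residuals ≈ 0.

Point 3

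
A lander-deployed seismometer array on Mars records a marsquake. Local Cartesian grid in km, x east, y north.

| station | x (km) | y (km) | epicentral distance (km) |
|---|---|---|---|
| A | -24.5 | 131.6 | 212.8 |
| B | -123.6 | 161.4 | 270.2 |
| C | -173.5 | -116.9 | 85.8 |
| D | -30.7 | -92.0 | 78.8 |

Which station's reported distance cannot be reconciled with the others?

Solve using three stations at a time. Using A, C, D (subtract circle equations pairwise → linear system) gives (x, y) ≈ (-104.9, -65.4).
Distances from that point to each station vs reported:
  A: calculated 212.8 vs reported 212.8 → residual 0.0 km
  B: calculated 227.6 vs reported 270.2 → residual 42.6 km
  C: calculated 85.8 vs reported 85.8 → residual 0.0 km
  D: calculated 78.8 vs reported 78.8 → residual 0.0 km
A, C, D are mutually consistent (residuals ≈ 0); B is off by 42.6 km.

B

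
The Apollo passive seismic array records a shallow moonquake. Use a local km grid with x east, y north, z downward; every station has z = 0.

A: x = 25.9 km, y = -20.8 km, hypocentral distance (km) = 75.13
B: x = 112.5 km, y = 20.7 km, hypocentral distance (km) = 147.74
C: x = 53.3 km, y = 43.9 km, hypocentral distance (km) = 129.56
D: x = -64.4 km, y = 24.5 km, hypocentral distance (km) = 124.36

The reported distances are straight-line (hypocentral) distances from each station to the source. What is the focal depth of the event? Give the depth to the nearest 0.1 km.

z ≈ 60.6 km

Each station gives a sphere (x−x_i)² + (y−y_i)² + z² = d_i² (stations at z=0).
Subtracting the A sphere from B and C: z² cancels, leaving linear equations in x and y:
173.2 x + 83.0 y = -4201.30
54.8 x + 129.4 y = -7476.63
Solving: x ≈ 4.305, y ≈ -59.603 km (keep extra digits for the depth step; rounded: 4.3, -59.6).
Then from the A sphere: z² = 75.13² − (x − 25.9)² − (y + 20.8)² with x = 4.305, y = -59.603, so z ≈ 60.601 ≈ 60.6 km.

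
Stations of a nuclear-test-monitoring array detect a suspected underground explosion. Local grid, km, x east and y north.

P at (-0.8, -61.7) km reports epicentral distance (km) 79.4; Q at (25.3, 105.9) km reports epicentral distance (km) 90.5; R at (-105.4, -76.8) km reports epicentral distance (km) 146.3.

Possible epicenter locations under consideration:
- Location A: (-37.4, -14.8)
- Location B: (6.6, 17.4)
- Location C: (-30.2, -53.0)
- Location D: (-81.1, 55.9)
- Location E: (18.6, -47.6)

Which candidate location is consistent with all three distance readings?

For each candidate, compare |candidate − station| to the reported distance:
Location A: residuals P 19.9, Q 45.5, R 54.3 → max 54.3 km
Location B: residuals P 0.0, Q 0.0, R 0.0 → max 0.0 km
Location C: residuals P 48.7, Q 77.8, R 67.4 → max 77.8 km
Location D: residuals P 63.0, Q 27.1, R 11.4 → max 63.0 km
Location E: residuals P 55.4, Q 63.1, R 18.9 → max 63.1 km
Only Location B has all residuals ≈ 0.

Location B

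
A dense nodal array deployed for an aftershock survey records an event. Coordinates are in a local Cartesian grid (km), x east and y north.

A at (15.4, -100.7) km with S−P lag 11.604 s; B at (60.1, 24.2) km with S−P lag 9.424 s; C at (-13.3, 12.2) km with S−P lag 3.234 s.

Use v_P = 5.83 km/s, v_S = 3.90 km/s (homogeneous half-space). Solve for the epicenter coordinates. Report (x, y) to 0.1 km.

(-50.8, 18.9)

Distance from S−P lag: d = Δt · v_P v_S / (v_P − v_S) = Δt · (5.83·3.90)/(5.83−3.90) ≈ 11.7808·Δt.
So d_A = 136.70, d_B = 111.02, d_C = 38.10 km.
Circle about each station: (x − 15.4)² + (y + 100.7)² = 136.70²; (x − 60.1)² + (y − 24.2)² = 111.02²; (x + 13.3)² + (y − 12.2)² = 38.10².
Subtracting pairs of circle equations eliminates x²+y² and gives linear equations (the radical axes):
89.4 x + 249.8 y = 181.45
-57.4 x + 225.8 y = 7183.36
Solving the 2×2 system: x ≈ -50.8, y ≈ 18.9 km.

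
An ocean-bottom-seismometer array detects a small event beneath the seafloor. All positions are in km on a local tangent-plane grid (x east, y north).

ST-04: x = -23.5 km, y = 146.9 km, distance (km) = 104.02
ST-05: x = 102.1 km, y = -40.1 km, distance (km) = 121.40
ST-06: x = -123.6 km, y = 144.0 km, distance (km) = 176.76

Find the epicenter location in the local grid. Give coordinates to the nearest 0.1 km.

Circle about each station: (x + 23.5)² + (y − 146.9)² = 104.02²; (x − 102.1)² + (y + 40.1)² = 121.40²; (x + 123.6)² + (y − 144.0)² = 176.76².
Subtracting pairs of circle equations eliminates x²+y² and gives linear equations (the radical axes):
251.2 x − 374.0 y = -14017.24
-200.2 x − 5.8 y = -6542.84
Solving the 2×2 system: x ≈ 31.0, y ≈ 58.3 km.

31.0 km east, 58.3 km north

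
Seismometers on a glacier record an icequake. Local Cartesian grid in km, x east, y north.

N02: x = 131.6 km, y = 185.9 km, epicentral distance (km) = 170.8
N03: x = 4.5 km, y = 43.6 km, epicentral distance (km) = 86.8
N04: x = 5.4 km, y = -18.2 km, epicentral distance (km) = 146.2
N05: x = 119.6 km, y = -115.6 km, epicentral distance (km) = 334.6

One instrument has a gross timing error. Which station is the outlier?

N05

Solve using three stations at a time. Using N02, N03, N04 (subtract circle equations pairwise → linear system) gives (x, y) ≈ (-27.7, 124.2).
Distances from that point to each station vs reported:
  N02: calculated 170.8 vs reported 170.8 → residual 0.0 km
  N03: calculated 86.8 vs reported 86.8 → residual 0.0 km
  N04: calculated 146.2 vs reported 146.2 → residual 0.0 km
  N05: calculated 281.4 vs reported 334.6 → residual 53.2 km
N02, N03, N04 are mutually consistent (residuals ≈ 0); N05 is off by 53.2 km.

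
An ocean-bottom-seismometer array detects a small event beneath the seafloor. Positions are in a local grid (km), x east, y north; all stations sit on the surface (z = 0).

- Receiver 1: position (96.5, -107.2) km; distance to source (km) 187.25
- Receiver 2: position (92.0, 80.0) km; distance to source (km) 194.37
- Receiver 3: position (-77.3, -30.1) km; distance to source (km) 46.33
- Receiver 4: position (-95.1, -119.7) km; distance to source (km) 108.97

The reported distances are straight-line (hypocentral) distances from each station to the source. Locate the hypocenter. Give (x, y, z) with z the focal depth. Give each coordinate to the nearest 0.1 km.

(-65.6, -24.7, 44.5)

Each station gives a sphere (x−x_i)² + (y−y_i)² + z² = d_i² (stations at z=0).
Subtracting the Receiver 1 sphere from Receiver 2 and Receiver 3: z² cancels, leaving linear equations in x and y:
-9.0 x + 374.4 y = -8657.22
-347.6 x + 154.2 y = 18993.30
Solving: x ≈ -65.598, y ≈ -24.700 km (keep extra digits for the depth step; rounded: -65.6, -24.7).
Then from the Receiver 1 sphere: z² = 187.25² − (x − 96.5)² − (y + 107.2)² with x = -65.598, y = -24.700, so z ≈ 44.503 ≈ 44.5 km.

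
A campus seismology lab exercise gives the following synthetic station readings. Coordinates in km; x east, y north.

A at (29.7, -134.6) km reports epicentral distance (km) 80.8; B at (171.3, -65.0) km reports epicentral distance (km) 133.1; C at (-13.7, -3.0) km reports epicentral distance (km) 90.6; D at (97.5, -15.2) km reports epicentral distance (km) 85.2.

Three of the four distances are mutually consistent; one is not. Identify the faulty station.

Solve using three stations at a time. Using B, C, D (subtract circle equations pairwise → linear system) gives (x, y) ≈ (38.7, -76.9).
Distances from that point to each station vs reported:
  A: calculated 58.4 vs reported 80.8 → residual 22.4 km
  B: calculated 133.1 vs reported 133.1 → residual 0.0 km
  C: calculated 90.6 vs reported 90.6 → residual 0.0 km
  D: calculated 85.2 vs reported 85.2 → residual 0.0 km
B, C, D are mutually consistent (residuals ≈ 0); A is off by 22.4 km.

A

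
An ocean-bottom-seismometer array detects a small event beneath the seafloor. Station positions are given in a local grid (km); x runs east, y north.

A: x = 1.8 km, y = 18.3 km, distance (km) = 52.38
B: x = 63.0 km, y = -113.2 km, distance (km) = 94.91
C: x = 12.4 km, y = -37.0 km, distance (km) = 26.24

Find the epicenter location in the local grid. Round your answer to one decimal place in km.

34.4 km east, -22.7 km north

Circle about each station: (x − 1.8)² + (y − 18.3)² = 52.38²; (x − 63.0)² + (y + 113.2)² = 94.91²; (x − 12.4)² + (y + 37.0)² = 26.24².
Subtracting the A equation from the B and C equations removes the quadratic terms:
122.4 x − 263.0 y = 10180.87
21.2 x − 110.6 y = 3239.76
Solving the 2×2 system: x ≈ 34.4, y ≈ -22.7 km.
Check against A (with the unrounded x, y): √((x − 1.8)²+(y − 18.3)²) = 52.38 ≈ 52.38 km. ✓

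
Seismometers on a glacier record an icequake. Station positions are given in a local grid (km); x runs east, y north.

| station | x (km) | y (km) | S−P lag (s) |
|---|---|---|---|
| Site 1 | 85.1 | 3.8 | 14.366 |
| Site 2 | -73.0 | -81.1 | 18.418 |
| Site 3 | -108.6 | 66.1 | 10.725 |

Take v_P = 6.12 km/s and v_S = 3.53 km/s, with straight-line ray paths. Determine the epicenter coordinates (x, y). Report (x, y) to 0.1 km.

Distance from S−P lag: d = Δt · v_P v_S / (v_P − v_S) = Δt · (6.12·3.53)/(6.12−3.53) ≈ 8.3412·Δt.
So d_Site 1 = 119.83, d_Site 2 = 153.63, d_Site 3 = 89.46 km.
Circle about each station: (x − 85.1)² + (y − 3.8)² = 119.83²; (x + 73.0)² + (y + 81.1)² = 153.63²; (x + 108.6)² + (y − 66.1)² = 89.46².
Subtracting pairs of circle equations eliminates x²+y² and gives linear equations (the radical axes):
-316.2 x − 169.8 y = -4593.19
-387.4 x + 124.6 y = 15262.86
Solving the 2×2 system: x ≈ -19.2, y ≈ 62.8 km.
Check against Site 1 (with the unrounded x, y): √((x − 85.1)²+(y − 3.8)²) = 119.83 ≈ 119.83 km. ✓

x ≈ -19.2 km, y ≈ 62.8 km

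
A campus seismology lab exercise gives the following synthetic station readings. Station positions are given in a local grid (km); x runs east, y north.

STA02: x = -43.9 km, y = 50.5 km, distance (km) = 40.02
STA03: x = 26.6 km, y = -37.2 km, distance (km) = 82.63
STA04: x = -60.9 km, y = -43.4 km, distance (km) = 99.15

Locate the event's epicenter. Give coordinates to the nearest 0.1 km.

-5.6 km east, 38.9 km north

Circle about each station: (x + 43.9)² + (y − 50.5)² = 40.02²; (x − 26.6)² + (y + 37.2)² = 82.63²; (x + 60.9)² + (y + 43.4)² = 99.15².
Subtracting pairs of circle equations eliminates x²+y² and gives linear equations (the radical axes):
141.0 x − 175.4 y = -7612.18
-34.0 x − 187.8 y = -7114.21
Solving the 2×2 system: x ≈ -5.6, y ≈ 38.9 km.
Check against STA02 (with the unrounded x, y): √((x + 43.9)²+(y − 50.5)²) = 40.02 ≈ 40.02 km. ✓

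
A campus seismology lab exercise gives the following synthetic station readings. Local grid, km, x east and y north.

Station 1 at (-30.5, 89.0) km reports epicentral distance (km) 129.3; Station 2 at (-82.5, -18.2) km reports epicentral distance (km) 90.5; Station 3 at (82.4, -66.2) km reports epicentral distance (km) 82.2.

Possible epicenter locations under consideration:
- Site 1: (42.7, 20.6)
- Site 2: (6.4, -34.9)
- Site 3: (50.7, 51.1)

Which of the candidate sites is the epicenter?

Site 2

For each candidate, compare |candidate − station| to the reported distance:
Site 1: residuals Station 1 29.1, Station 2 40.6, Station 3 13.2 → max 40.6 km
Site 2: residuals Station 1 0.0, Station 2 0.0, Station 3 0.0 → max 0.0 km
Site 3: residuals Station 1 39.7, Station 2 59.6, Station 3 39.3 → max 59.6 km
Only Site 2 has all residuals ≈ 0.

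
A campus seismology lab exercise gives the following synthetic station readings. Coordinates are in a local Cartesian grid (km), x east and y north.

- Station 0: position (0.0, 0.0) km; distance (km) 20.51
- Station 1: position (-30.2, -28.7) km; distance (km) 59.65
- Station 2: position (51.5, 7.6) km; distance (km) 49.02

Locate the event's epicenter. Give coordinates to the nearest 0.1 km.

4.1 km east, 20.1 km north

Circle about each station: x² + y² = 20.51²; (x + 30.2)² + (y + 28.7)² = 59.65²; (x − 51.5)² + (y − 7.6)² = 49.02².
Subtracting pairs of circle equations eliminates x²+y² and gives linear equations (the radical axes):
-60.4 x − 57.4 y = -1401.73
103.0 x + 15.2 y = 727.71
Solving the 2×2 system: x ≈ 4.1, y ≈ 20.1 km.
Check against Station 0 (with the unrounded x, y): √(x²+y²) = 20.52 ≈ 20.51 km. ✓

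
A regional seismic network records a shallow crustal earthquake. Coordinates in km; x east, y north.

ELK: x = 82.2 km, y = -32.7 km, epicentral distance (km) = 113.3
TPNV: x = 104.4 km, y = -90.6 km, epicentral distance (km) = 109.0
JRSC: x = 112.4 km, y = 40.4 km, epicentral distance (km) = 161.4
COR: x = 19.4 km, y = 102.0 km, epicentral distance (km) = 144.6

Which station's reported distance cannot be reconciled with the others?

Solve using three stations at a time. Using ELK, JRSC, COR (subtract circle equations pairwise → linear system) gives (x, y) ≈ (-31.1, -33.5).
Distances from that point to each station vs reported:
  ELK: calculated 113.3 vs reported 113.3 → residual 0.0 km
  TPNV: calculated 147.0 vs reported 109.0 → residual 38.0 km
  JRSC: calculated 161.4 vs reported 161.4 → residual 0.0 km
  COR: calculated 144.6 vs reported 144.6 → residual 0.0 km
ELK, JRSC, COR are mutually consistent (residuals ≈ 0); TPNV is off by 38.0 km.

TPNV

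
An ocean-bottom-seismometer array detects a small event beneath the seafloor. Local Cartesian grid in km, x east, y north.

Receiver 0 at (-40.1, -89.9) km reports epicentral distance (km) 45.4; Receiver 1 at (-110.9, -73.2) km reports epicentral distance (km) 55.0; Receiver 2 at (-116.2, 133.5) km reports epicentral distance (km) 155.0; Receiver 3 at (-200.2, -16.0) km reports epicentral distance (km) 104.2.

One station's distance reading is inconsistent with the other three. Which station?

Solve using three stations at a time. Using Receiver 1, Receiver 2, Receiver 3 (subtract circle equations pairwise → linear system) gives (x, y) ≈ (-96.1, -20.2).
Distances from that point to each station vs reported:
  Receiver 0: calculated 89.4 vs reported 45.4 → residual 44.0 km
  Receiver 1: calculated 55.0 vs reported 55.0 → residual 0.0 km
  Receiver 2: calculated 155.0 vs reported 155.0 → residual 0.0 km
  Receiver 3: calculated 104.2 vs reported 104.2 → residual 0.0 km
Receiver 1, Receiver 2, Receiver 3 are mutually consistent (residuals ≈ 0); Receiver 0 is off by 44.0 km.

Receiver 0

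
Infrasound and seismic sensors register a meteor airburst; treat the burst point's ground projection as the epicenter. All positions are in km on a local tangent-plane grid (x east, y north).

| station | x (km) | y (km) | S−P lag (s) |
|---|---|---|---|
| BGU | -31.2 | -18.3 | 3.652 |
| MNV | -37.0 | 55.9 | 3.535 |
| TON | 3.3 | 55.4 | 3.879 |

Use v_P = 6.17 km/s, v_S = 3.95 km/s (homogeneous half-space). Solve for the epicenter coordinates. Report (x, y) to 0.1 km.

-21.1 km east, 20.5 km north

Distance from S−P lag: d = Δt · v_P v_S / (v_P − v_S) = Δt · (6.17·3.95)/(6.17−3.95) ≈ 10.9782·Δt.
So d_BGU = 40.09, d_MNV = 38.81, d_TON = 42.58 km.
Circle about each station: (x + 31.2)² + (y + 18.3)² = 40.09²; (x + 37.0)² + (y − 55.9)² = 38.81²; (x − 3.3)² + (y − 55.4)² = 42.58².
Subtracting pairs of circle equations eliminates x²+y² and gives linear equations (the radical axes):
-11.6 x + 148.4 y = 3286.47
69.0 x + 147.4 y = 1565.87
Solving the 2×2 system: x ≈ -21.1, y ≈ 20.5 km.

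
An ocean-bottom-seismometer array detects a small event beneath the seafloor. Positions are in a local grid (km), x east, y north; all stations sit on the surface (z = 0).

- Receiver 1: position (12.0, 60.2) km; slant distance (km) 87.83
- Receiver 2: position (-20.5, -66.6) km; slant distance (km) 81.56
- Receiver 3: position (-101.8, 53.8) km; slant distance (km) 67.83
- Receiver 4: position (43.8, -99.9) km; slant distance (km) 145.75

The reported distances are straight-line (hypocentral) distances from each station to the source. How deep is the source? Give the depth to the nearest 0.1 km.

13.1 km

Each station gives a sphere (x−x_i)² + (y−y_i)² + z² = d_i² (stations at z=0).
Subtracting the Receiver 1 sphere from Receiver 2 and Receiver 3: z² cancels, leaving linear equations in x and y:
-65.0 x − 253.6 y = 2149.85
-227.6 x − 12.8 y = 12602.84
Solving: x ≈ -55.699, y ≈ 5.799 km (keep extra digits for the depth step; rounded: -55.7, 5.8).
Then from the Receiver 1 sphere: z² = 87.83² − (x − 12.0)² − (y − 60.2)² with x = -55.699, y = 5.799, so z ≈ 13.095 ≈ 13.1 km.
Check against Receiver 4 (with the unrounded solution): distance 145.75 ≈ 145.75 km. ✓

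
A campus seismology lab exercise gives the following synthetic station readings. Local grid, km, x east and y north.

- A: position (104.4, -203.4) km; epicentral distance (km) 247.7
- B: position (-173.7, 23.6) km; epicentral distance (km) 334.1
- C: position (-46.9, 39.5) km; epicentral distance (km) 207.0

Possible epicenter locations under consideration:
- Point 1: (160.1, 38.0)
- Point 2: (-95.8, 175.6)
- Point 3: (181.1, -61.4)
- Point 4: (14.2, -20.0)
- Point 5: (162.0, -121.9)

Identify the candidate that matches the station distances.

Point 1

For each candidate, compare |candidate − station| to the reported distance:
Point 1: residuals A 0.0, B 0.0, C 0.0 → max 0.0 km
Point 2: residuals A 180.9, B 163.3, C 62.4 → max 180.9 km
Point 3: residuals A 86.3, B 30.7, C 42.3 → max 86.3 km
Point 4: residuals A 43.3, B 141.2, C 121.7 → max 141.2 km
Point 5: residuals A 147.9, B 31.8, C 57.0 → max 147.9 km
Only Point 1 has all residuals ≈ 0.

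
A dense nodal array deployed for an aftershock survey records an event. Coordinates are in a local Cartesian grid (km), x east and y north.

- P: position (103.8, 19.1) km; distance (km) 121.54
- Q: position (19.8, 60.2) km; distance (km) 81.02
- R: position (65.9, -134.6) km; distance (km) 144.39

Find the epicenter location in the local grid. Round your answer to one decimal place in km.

-13.2 km east, -13.8 km north

Circle about each station: (x − 103.8)² + (y − 19.1)² = 121.54²; (x − 19.8)² + (y − 60.2)² = 81.02²; (x − 65.9)² + (y + 134.6)² = 144.39².
Subtracting the P equation from the Q and R equations removes the quadratic terms:
-168.0 x + 82.2 y = 1084.56
-75.8 x − 307.4 y = 5244.22
Solving the 2×2 system: x ≈ -13.2, y ≈ -13.8 km.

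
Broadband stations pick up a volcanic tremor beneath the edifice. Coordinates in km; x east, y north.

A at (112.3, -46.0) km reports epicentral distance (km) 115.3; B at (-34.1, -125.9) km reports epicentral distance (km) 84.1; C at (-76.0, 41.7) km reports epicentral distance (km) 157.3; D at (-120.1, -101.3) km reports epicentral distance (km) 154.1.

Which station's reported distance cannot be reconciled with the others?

A

Solve using three stations at a time. Using B, C, D (subtract circle equations pairwise → linear system) gives (x, y) ≈ (31.4, -73.2).
Distances from that point to each station vs reported:
  A: calculated 85.4 vs reported 115.3 → residual 29.9 km
  B: calculated 84.1 vs reported 84.1 → residual 0.0 km
  C: calculated 157.3 vs reported 157.3 → residual 0.0 km
  D: calculated 154.1 vs reported 154.1 → residual 0.0 km
B, C, D are mutually consistent (residuals ≈ 0); A is off by 29.9 km.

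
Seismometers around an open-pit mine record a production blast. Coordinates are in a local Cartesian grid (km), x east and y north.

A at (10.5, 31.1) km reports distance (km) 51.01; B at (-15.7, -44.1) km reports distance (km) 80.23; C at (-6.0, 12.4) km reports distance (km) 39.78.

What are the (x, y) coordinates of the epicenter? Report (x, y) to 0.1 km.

(-40.5, 32.2)

Circle about each station: (x − 10.5)² + (y − 31.1)² = 51.01²; (x + 15.7)² + (y + 44.1)² = 80.23²; (x + 6.0)² + (y − 12.4)² = 39.78².
Subtracting pairs of circle equations eliminates x²+y² and gives linear equations (the radical axes):
-52.4 x − 150.4 y = -2720.99
-33.0 x − 37.4 y = 131.87
Solving the 2×2 system: x ≈ -40.5, y ≈ 32.2 km.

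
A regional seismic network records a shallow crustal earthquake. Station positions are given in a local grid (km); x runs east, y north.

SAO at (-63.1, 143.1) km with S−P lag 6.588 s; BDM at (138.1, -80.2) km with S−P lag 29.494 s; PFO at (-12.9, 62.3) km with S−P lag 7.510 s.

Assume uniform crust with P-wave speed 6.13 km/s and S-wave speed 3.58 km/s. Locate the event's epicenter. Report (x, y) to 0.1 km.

Distance from S−P lag: d = Δt · v_P v_S / (v_P − v_S) = Δt · (6.13·3.58)/(6.13−3.58) ≈ 8.6060·Δt.
So d_SAO = 56.70, d_BDM = 253.83, d_PFO = 64.63 km.
Circle about each station: (x + 63.1)² + (y − 143.1)² = 56.70²; (x − 138.1)² + (y + 80.2)² = 253.83²; (x + 12.9)² + (y − 62.3)² = 64.63².
Subtracting the SAO equation from the BDM and PFO equations removes the quadratic terms:
402.4 x − 446.6 y = -60170.35
100.4 x − 161.6 y = -21373.67
Solving the 2×2 system: x ≈ -8.8, y ≈ 126.8 km.
Check against SAO (with the unrounded x, y): √((x + 63.1)²+(y − 143.1)²) = 56.68 ≈ 56.70 km. ✓

-8.8 km east, 126.8 km north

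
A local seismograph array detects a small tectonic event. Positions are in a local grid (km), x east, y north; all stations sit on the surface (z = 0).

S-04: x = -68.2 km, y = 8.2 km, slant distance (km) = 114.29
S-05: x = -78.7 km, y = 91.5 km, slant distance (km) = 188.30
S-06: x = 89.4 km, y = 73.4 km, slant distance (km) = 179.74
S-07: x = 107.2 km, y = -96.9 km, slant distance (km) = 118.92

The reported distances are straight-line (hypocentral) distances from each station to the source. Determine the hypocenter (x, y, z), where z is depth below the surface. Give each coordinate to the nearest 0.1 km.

Each station gives a sphere (x−x_i)² + (y−y_i)² + z² = d_i² (stations at z=0).
Subtracting the S-04 sphere from S-05 and S-06: z² cancels, leaving linear equations in x and y:
-21.0 x + 166.6 y = -12547.23
315.2 x + 130.4 y = -10582.82
Solving: x ≈ -2.298, y ≈ -75.603 km (keep extra digits for the depth step; rounded: -2.3, -75.6).
Then from the S-04 sphere: z² = 114.29² − (x + 68.2)² − (y − 8.2)² with x = -2.298, y = -75.603, so z ≈ 41.185 ≈ 41.2 km.

x ≈ -2.3 km, y ≈ -75.6 km, depth ≈ 41.2 km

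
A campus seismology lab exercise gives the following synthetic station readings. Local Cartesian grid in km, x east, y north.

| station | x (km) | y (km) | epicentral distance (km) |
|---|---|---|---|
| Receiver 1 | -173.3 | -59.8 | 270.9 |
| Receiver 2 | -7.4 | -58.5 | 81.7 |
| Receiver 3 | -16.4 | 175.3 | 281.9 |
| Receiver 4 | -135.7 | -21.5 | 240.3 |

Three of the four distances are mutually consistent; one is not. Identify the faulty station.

Solve using three stations at a time. Using Receiver 1, Receiver 3, Receiver 4 (subtract circle equations pairwise → linear system) gives (x, y) ≈ (96.6, -83.0).
Distances from that point to each station vs reported:
  Receiver 1: calculated 270.9 vs reported 270.9 → residual 0.0 km
  Receiver 2: calculated 106.8 vs reported 81.7 → residual 25.1 km
  Receiver 3: calculated 281.9 vs reported 281.9 → residual 0.0 km
  Receiver 4: calculated 240.3 vs reported 240.3 → residual 0.0 km
Receiver 1, Receiver 3, Receiver 4 are mutually consistent (residuals ≈ 0); Receiver 2 is off by 25.1 km.

Receiver 2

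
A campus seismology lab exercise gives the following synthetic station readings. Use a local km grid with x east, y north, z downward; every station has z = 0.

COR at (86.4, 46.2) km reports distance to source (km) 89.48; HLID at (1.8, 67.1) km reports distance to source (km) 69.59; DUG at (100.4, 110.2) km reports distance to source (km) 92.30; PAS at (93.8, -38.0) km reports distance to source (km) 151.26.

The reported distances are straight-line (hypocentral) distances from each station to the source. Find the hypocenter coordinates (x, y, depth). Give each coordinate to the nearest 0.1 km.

Each station gives a sphere (x−x_i)² + (y−y_i)² + z² = d_i² (stations at z=0).
Subtracting the COR sphere from HLID and DUG: z² cancels, leaving linear equations in x and y:
-169.2 x + 41.8 y = -1929.85
28.0 x + 128.0 y = 12112.18
Solving: x ≈ 32.999, y ≈ 87.408 km (keep extra digits for the depth step; rounded: 33.0, 87.4).
Then from the COR sphere: z² = 89.48² − (x − 86.4)² − (y − 46.2)² with x = 32.999, y = 87.408, so z ≈ 58.795 ≈ 58.8 km.
Check against PAS (with the unrounded solution): distance 151.26 ≈ 151.26 km. ✓

(33.0, 87.4, 58.8)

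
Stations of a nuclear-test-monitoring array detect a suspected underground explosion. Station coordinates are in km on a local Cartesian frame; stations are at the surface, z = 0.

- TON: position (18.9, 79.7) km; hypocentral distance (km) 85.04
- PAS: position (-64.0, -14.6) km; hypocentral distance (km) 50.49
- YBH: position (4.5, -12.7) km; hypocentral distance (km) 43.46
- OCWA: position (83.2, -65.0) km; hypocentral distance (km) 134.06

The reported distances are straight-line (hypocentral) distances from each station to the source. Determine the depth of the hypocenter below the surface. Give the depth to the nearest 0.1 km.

Each station gives a sphere (x−x_i)² + (y−y_i)² + z² = d_i² (stations at z=0).
Subtracting the TON sphere from PAS and YBH: z² cancels, leaving linear equations in x and y:
-165.8 x − 188.6 y = 2282.42
-28.8 x − 184.8 y = -1184.73
Solving: x ≈ -25.596, y ≈ 10.400 km (keep extra digits for the depth step; rounded: -25.6, 10.4).
Then from the TON sphere: z² = 85.04² − (x − 18.9)² − (y − 79.7)² with x = -25.596, y = 10.400, so z ≈ 21.199 ≈ 21.2 km.

21.2 km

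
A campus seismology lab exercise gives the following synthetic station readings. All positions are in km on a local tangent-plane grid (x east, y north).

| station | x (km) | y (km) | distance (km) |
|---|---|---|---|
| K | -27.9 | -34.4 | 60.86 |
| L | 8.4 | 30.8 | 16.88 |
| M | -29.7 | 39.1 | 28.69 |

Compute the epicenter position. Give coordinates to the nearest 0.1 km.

x ≈ -6.3 km, y ≈ 22.5 km

Circle about each station: (x + 27.9)² + (y + 34.4)² = 60.86²; (x − 8.4)² + (y − 30.8)² = 16.88²; (x + 29.7)² + (y − 39.1)² = 28.69².
Subtracting pairs of circle equations eliminates x²+y² and gives linear equations (the radical axes):
72.6 x + 130.4 y = 2476.44
-3.6 x + 147.0 y = 3329.95
Solving the 2×2 system: x ≈ -6.3, y ≈ 22.5 km.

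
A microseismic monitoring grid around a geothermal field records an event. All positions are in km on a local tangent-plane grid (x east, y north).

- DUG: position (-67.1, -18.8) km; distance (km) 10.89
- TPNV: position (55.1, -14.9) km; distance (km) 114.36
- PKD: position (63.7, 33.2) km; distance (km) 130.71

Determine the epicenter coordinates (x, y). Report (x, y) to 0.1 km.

Circle about each station: (x + 67.1)² + (y + 18.8)² = 10.89²; (x − 55.1)² + (y + 14.9)² = 114.36²; (x − 63.7)² + (y − 33.2)² = 130.71².
Subtracting pairs of circle equations eliminates x²+y² and gives linear equations (the radical axes):
244.4 x + 7.8 y = -14557.45
261.6 x + 104.0 y = -16662.43
Solving the 2×2 system: x ≈ -59.2, y ≈ -11.3 km.

-59.2 km east, -11.3 km north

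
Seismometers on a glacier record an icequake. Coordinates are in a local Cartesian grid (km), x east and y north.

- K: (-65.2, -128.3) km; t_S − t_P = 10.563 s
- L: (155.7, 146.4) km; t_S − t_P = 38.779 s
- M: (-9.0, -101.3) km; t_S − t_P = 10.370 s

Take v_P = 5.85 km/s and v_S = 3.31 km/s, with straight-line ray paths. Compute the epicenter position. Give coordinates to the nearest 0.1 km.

Distance from S−P lag: d = Δt · v_P v_S / (v_P − v_S) = Δt · (5.85·3.31)/(5.85−3.31) ≈ 7.6234·Δt.
So d_K = 80.53, d_L = 295.63, d_M = 79.05 km.
Circle about each station: (x + 65.2)² + (y + 128.3)² = 80.53²; (x − 155.7)² + (y − 146.4)² = 295.63²; (x + 9.0)² + (y + 101.3)² = 79.05².
Subtracting the K equation from the L and M equations removes the quadratic terms:
441.8 x + 549.4 y = -55948.50
112.4 x + 54.0 y = -10133.06
Solving the 2×2 system: x ≈ -67.2, y ≈ -47.8 km.
Check against K (with the unrounded x, y): √((x + 65.2)²+(y + 128.3)²) = 80.51 ≈ 80.53 km. ✓

(-67.2, -47.8)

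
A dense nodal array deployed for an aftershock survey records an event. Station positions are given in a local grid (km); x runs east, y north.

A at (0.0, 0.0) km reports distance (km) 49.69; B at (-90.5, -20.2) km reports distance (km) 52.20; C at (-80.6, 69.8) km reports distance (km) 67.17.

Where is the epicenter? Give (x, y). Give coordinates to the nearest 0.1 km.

Circle about each station: x² + y² = 49.69²; (x + 90.5)² + (y + 20.2)² = 52.20²; (x + 80.6)² + (y − 69.8)² = 67.17².
Subtracting the A equation from the B and C equations removes the quadratic terms:
-181.0 x − 40.4 y = 8342.55
-161.2 x + 139.6 y = 9325.69
Solving the 2×2 system: x ≈ -48.5, y ≈ 10.8 km.

-48.5 km east, 10.8 km north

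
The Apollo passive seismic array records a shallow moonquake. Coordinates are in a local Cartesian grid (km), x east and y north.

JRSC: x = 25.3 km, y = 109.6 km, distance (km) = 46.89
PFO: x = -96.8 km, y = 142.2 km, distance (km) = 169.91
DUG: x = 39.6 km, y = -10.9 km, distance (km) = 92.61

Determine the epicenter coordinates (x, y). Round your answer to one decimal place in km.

x ≈ 61.0 km, y ≈ 79.2 km

Circle about each station: (x − 25.3)² + (y − 109.6)² = 46.89²; (x + 96.8)² + (y − 142.2)² = 169.91²; (x − 39.6)² + (y + 10.9)² = 92.61².
Subtracting pairs of circle equations eliminates x²+y² and gives linear equations (the radical axes):
-244.2 x + 65.2 y = -9731.91
28.6 x − 241.0 y = -17343.22
Solving the 2×2 system: x ≈ 61.0, y ≈ 79.2 km.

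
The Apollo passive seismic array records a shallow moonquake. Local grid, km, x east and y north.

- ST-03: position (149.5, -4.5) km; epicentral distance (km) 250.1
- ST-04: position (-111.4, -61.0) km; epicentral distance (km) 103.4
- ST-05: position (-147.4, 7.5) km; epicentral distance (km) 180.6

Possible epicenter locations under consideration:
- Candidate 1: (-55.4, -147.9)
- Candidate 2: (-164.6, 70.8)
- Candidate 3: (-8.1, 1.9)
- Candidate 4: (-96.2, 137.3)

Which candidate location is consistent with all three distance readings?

For each candidate, compare |candidate − station| to the reported distance:
Candidate 1: residuals ST-03 0.0, ST-04 0.0, ST-05 0.0 → max 0.0 km
Candidate 2: residuals ST-03 72.9, ST-04 38.7, ST-05 115.0 → max 115.0 km
Candidate 3: residuals ST-03 92.4, ST-04 17.5, ST-05 41.2 → max 92.4 km
Candidate 4: residuals ST-03 33.6, ST-04 95.5, ST-05 41.1 → max 95.5 km
Only Candidate 1 has all residuals ≈ 0.

Candidate 1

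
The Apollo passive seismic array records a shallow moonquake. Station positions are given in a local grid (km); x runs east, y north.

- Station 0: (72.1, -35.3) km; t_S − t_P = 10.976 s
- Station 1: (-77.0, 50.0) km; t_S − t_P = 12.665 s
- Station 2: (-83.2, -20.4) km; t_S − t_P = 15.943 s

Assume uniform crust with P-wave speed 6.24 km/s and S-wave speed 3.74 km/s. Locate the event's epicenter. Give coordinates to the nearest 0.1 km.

x ≈ 40.6 km, y ≈ 62.2 km

Distance from S−P lag: d = Δt · v_P v_S / (v_P − v_S) = Δt · (6.24·3.74)/(6.24−3.74) ≈ 9.3350·Δt.
So d_Station 0 = 102.46, d_Station 1 = 118.23, d_Station 2 = 148.83 km.
Circle about each station: (x − 72.1)² + (y + 35.3)² = 102.46²; (x + 77.0)² + (y − 50.0)² = 118.23²; (x + 83.2)² + (y + 20.4)² = 148.83².
Subtracting pairs of circle equations eliminates x²+y² and gives linear equations (the radical axes):
-298.2 x + 170.6 y = -1495.78
-310.6 x + 29.8 y = -10758.42
Solving the 2×2 system: x ≈ 40.6, y ≈ 62.2 km.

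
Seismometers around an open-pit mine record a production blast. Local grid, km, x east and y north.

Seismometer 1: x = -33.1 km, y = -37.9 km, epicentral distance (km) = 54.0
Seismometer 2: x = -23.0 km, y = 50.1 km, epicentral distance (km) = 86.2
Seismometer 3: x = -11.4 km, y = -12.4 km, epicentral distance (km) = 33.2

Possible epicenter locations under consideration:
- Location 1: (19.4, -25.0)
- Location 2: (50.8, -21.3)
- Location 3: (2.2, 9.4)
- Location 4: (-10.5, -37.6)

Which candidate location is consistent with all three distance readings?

For each candidate, compare |candidate − station| to the reported distance:
Location 1: residuals Seismometer 1 0.1, Seismometer 2 0.0, Seismometer 3 0.1 → max 0.1 km
Location 2: residuals Seismometer 1 31.5, Seismometer 2 16.5, Seismometer 3 29.6 → max 31.5 km
Location 3: residuals Seismometer 1 5.0, Seismometer 2 38.3, Seismometer 3 7.5 → max 38.3 km
Location 4: residuals Seismometer 1 31.4, Seismometer 2 2.4, Seismometer 3 8.0 → max 31.4 km
Only Location 1 has all residuals ≈ 0.

Location 1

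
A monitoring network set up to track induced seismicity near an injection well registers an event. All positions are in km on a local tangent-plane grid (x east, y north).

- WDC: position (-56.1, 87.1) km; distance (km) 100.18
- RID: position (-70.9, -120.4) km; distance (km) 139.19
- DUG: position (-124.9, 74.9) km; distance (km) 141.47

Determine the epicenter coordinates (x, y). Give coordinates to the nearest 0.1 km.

Circle about each station: (x + 56.1)² + (y − 87.1)² = 100.18²; (x + 70.9)² + (y + 120.4)² = 139.19²; (x + 124.9)² + (y − 74.9)² = 141.47².
Subtracting the WDC equation from the RID and DUG equations removes the quadratic terms:
-29.6 x − 415.0 y = -548.47
-137.6 x − 24.4 y = 498.67
Solving the 2×2 system: x ≈ -3.9, y ≈ 1.6 km.
Check against WDC (with the unrounded x, y): √((x + 56.1)²+(y − 87.1)²) = 100.17 ≈ 100.18 km. ✓

(-3.9, 1.6)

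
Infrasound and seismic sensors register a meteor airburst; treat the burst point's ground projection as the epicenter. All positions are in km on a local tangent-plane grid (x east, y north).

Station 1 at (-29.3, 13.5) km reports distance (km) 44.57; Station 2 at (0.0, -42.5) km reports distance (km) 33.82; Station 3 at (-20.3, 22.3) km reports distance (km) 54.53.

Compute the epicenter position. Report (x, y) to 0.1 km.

(-31.8, -31.0)

Circle about each station: (x + 29.3)² + (y − 13.5)² = 44.57²; x² + (y + 42.5)² = 33.82²; (x + 20.3)² + (y − 22.3)² = 54.53².
Subtracting the Station 1 equation from the Station 2 and Station 3 equations removes the quadratic terms:
58.6 x − 112.0 y = 1608.20
18.0 x + 17.6 y = -1118.40
Solving the 2×2 system: x ≈ -31.8, y ≈ -31.0 km.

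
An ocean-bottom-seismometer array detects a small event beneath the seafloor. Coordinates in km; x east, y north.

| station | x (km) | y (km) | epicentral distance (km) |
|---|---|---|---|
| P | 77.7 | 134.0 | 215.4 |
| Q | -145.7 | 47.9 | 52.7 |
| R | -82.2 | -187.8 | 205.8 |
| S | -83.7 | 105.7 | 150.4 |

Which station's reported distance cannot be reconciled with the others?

S

Solve using three stations at a time. Using P, Q, R (subtract circle equations pairwise → linear system) gives (x, y) ≈ (-103.1, 16.9).
Distances from that point to each station vs reported:
  P: calculated 215.4 vs reported 215.4 → residual 0.0 km
  Q: calculated 52.7 vs reported 52.7 → residual 0.0 km
  R: calculated 205.8 vs reported 205.8 → residual 0.0 km
  S: calculated 90.9 vs reported 150.4 → residual 59.5 km
P, Q, R are mutually consistent (residuals ≈ 0); S is off by 59.5 km.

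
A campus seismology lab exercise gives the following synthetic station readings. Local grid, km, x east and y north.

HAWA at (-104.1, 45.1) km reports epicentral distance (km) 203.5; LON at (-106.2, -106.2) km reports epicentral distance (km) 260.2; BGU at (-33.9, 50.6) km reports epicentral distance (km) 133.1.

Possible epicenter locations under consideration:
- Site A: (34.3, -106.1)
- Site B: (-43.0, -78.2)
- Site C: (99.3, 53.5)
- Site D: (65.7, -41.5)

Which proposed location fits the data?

Site C

For each candidate, compare |candidate − station| to the reported distance:
Site A: residuals HAWA 1.5, LON 119.7, BGU 37.8 → max 119.7 km
Site B: residuals HAWA 65.9, LON 191.1, BGU 4.0 → max 191.1 km
Site C: residuals HAWA 0.1, LON 0.1, BGU 0.1 → max 0.1 km
Site D: residuals HAWA 12.9, LON 76.5, BGU 2.6 → max 76.5 km
Only Site C has all residuals ≈ 0.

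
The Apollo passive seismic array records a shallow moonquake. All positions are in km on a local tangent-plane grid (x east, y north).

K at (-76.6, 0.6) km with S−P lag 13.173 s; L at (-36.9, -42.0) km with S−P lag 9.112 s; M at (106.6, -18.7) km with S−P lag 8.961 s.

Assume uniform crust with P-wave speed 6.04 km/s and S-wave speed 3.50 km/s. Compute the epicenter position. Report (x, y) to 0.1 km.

(32.4, -11.2)

Distance from S−P lag: d = Δt · v_P v_S / (v_P − v_S) = Δt · (6.04·3.50)/(6.04−3.50) ≈ 8.3228·Δt.
So d_K = 109.64, d_L = 75.84, d_M = 74.58 km.
Circle about each station: (x + 76.6)² + (y − 0.6)² = 109.64²; (x + 36.9)² + (y + 42.0)² = 75.84²; (x − 106.6)² + (y + 18.7)² = 74.58².
Subtracting the K equation from the L and M equations removes the quadratic terms:
79.4 x − 85.2 y = 3526.91
366.4 x − 38.6 y = 12304.08
Solving the 2×2 system: x ≈ 32.4, y ≈ -11.2 km.
Check against K (with the unrounded x, y): √((x + 76.6)²+(y − 0.6)²) = 109.64 ≈ 109.64 km. ✓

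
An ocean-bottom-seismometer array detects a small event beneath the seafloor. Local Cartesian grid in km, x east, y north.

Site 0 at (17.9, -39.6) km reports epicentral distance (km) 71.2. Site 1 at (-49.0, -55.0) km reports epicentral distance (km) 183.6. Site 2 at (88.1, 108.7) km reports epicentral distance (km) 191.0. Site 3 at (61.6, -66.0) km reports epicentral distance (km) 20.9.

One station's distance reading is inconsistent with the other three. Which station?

Solve using three stations at a time. Using Site 0, Site 2, Site 3 (subtract circle equations pairwise → linear system) gives (x, y) ≈ (75.2, -81.9).
Distances from that point to each station vs reported:
  Site 0: calculated 71.2 vs reported 71.2 → residual 0.0 km
  Site 1: calculated 127.1 vs reported 183.6 → residual 56.5 km
  Site 2: calculated 191.0 vs reported 191.0 → residual 0.0 km
  Site 3: calculated 20.9 vs reported 20.9 → residual 0.0 km
Site 0, Site 2, Site 3 are mutually consistent (residuals ≈ 0); Site 1 is off by 56.5 km.

Site 1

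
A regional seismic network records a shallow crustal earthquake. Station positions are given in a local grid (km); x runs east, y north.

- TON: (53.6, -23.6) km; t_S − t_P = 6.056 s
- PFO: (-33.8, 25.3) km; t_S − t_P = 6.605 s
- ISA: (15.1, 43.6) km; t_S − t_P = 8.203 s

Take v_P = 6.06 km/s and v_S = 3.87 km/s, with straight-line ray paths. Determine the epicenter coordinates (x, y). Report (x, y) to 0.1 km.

Distance from S−P lag: d = Δt · v_P v_S / (v_P − v_S) = Δt · (6.06·3.87)/(6.06−3.87) ≈ 10.7088·Δt.
So d_TON = 64.85, d_PFO = 70.73, d_ISA = 87.84 km.
Circle about each station: (x − 53.6)² + (y + 23.6)² = 64.85²; (x + 33.8)² + (y − 25.3)² = 70.73²; (x − 15.1)² + (y − 43.6)² = 87.84².
Subtracting pairs of circle equations eliminates x²+y² and gives linear equations (the radical axes):
-174.8 x + 97.8 y = -2444.60
-77.0 x + 134.4 y = -4811.29
Solving the 2×2 system: x ≈ -8.9, y ≈ -40.9 km.
Check against TON (with the unrounded x, y): √((x − 53.6)²+(y + 23.6)²) = 64.84 ≈ 64.85 km. ✓

(-8.9, -40.9)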